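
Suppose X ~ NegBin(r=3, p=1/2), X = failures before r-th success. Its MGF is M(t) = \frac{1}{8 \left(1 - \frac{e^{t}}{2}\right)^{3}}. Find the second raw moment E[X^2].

To find E[X^2], compute M^(2)(0):
M^(1)(t) = \frac{3 e^{t}}{16 \left(1 - \frac{e^{t}}{2}\right)^{4}}
M^(2)(t) = \frac{3 e^{t}}{16 \left(1 - \frac{e^{t}}{2}\right)^{4}} + \frac{3 e^{2 t}}{8 \left(1 - \frac{e^{t}}{2}\right)^{5}}
M^(2)(0) = 15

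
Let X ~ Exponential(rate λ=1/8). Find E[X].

For X ~ Exponential(rate λ=1/8), the expected value is:
E[X] = 8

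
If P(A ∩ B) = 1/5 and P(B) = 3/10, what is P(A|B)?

P(A|B) = P(A ∩ B) / P(B)
= (1/5) / (3/10)
= 2/3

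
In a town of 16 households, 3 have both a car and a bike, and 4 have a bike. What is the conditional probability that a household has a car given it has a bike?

P(A ∩ B) = 3/16
P(B) = 4/16 = 1/4
P(A|B) = P(A ∩ B) / P(B) = (3/16) / (1/4) = 3/4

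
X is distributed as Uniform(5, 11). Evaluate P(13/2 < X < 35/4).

P(13/2 < X < 35/4) = ∫_{13/2}^{35/4} f(x) dx
where f(x) = \frac{1}{6}
= \frac{3}{8}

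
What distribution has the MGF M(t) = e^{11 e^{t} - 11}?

The MGF M(t) = e^{11 e^{t} - 11} is the standard form for the Poisson distribution.
Comparing with the known MGF formula identifies: Poisson(λ=11)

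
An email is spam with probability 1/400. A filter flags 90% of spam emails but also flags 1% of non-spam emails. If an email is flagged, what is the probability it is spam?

Let D = the rare event, + = positive/flagged.
P(D) = 1/400
P(+|D) = 90/100 = 9/10
P(+|D') = 1/100
P(+) = P(+|D)P(D) + P(+|D')P(D')
     = \frac{9}{10} × \frac{1}{400} + \frac{1}{100} × \frac{399}{400}
     = \frac{489}{40000}
P(D|+) = P(+|D)P(D)/P(+) = \frac{30}{163}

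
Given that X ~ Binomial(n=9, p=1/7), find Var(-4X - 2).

For X ~ Binomial(n=9, p=1/7):
Var(X) = \frac{54}{49}
Var(-4X - 2) = (-4)² × Var(X) = 16 × \frac{54}{49} = \frac{864}{49}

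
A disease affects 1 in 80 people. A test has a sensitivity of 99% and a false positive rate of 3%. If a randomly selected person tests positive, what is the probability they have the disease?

Let D = the rare event, + = positive/flagged.
P(D) = 1/80
P(+|D) = 99/100
P(+|D') = 3/100
P(+) = P(+|D)P(D) + P(+|D')P(D')
     = \frac{99}{100} × \frac{1}{80} + \frac{3}{100} × \frac{79}{80}
     = \frac{21}{500}
P(D|+) = P(+|D)P(D)/P(+) = \frac{33}{112}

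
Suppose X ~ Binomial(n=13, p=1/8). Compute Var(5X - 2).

For X ~ Binomial(n=13, p=1/8):
Var(X) = \frac{91}{64}
Var(5X - 2) = (5)² × Var(X) = 25 × \frac{91}{64} = \frac{2275}{64}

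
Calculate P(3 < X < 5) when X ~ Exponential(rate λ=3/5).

P(3 < X < 5) = ∫_{3}^{5} f(x) dx
where f(x) = \frac{3 e^{- \frac{3 x}{5}}}{5}
= - \frac{1}{e^{3}} + e^{- \frac{9}{5}}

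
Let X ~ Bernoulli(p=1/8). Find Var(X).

For X ~ Bernoulli(p=1/8):
Var(X) = \frac{7}{64}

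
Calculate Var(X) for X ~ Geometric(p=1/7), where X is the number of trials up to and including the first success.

For X ~ Geometric(p=1/7), where X is the number of trials up to and including the first success:
Var(X) = 42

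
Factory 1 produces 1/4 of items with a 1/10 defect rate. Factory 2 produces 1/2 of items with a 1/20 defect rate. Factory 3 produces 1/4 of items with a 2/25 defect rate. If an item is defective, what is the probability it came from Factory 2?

Using Bayes' theorem:
P(F1) = 1/4, P(D|F1) = 1/10
P(F2) = 1/2, P(D|F2) = 1/20
P(F3) = 1/4, P(D|F3) = 2/25
P(D) = P(D|F1)P(F1) + P(D|F2)P(F2) + P(D|F3)P(F3)
     = \frac{7}{100}
P(F2|D) = P(D|F2)P(F2) / P(D)
= \frac{5}{14}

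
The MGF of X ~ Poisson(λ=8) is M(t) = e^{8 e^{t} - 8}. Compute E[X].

To find E[X], compute M^(1)(0):
M^(1)(t) = 8 e^{t} e^{8 e^{t} - 8}
M^(1)(0) = 8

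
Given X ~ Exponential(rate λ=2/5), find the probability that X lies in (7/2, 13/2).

P(7/2 < X < 13/2) = ∫_{7/2}^{13/2} f(x) dx
where f(x) = \frac{2 e^{- \frac{2 x}{5}}}{5}
= - \frac{1 - e^{\frac{6}{5}}}{e^{\frac{13}{5}}}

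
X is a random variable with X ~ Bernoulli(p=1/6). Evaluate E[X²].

Using the identity E[X²] = Var(X) + (E[X])²:
E[X] = \frac{1}{6}
Var(X) = \frac{5}{36}
E[X²] = \frac{5}{36} + (\frac{1}{6})²
= \frac{1}{6}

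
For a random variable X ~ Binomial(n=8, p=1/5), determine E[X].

For X ~ Binomial(n=8, p=1/5), the expected value is:
E[X] = \frac{8}{5}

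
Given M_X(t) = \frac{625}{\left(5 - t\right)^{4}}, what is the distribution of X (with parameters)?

The MGF M(t) = \frac{625}{\left(5 - t\right)^{4}} is the standard form for the Gamma distribution.
Comparing with the known MGF formula identifies: Gamma(shape α=4, rate β=5)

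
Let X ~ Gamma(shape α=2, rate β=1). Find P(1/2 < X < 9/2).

P(1/2 < X < 9/2) = ∫_{1/2}^{9/2} f(x) dx
where f(x) = x e^{- x}
= \frac{-11 + 3 e^{4}}{2 e^{\frac{9}{2}}}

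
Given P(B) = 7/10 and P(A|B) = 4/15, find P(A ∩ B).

By definition, P(A|B) = P(A ∩ B) / P(B)
So P(A ∩ B) = P(A|B) × P(B)
= 4/15 × 7/10
= 14/75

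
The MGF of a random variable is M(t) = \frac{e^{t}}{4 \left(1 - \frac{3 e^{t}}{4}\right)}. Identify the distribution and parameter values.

The MGF M(t) = \frac{e^{t}}{4 \left(1 - \frac{3 e^{t}}{4}\right)} is the standard form for the Geometric distribution.
Comparing with the known MGF formula identifies: Geometric(p=1/4), X = trial number of first success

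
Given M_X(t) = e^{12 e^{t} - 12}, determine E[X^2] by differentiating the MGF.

To find E[X^2], compute M^(2)(0):
M^(1)(t) = 12 e^{t} e^{12 e^{t} - 12}
M^(2)(t) = 144 e^{2 t} e^{12 e^{t} - 12} + 12 e^{t} e^{12 e^{t} - 12}
M^(2)(0) = 156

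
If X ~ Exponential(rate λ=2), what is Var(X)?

For X ~ Exponential(rate λ=2):
Var(X) = \frac{1}{4}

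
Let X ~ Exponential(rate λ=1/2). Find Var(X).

For X ~ Exponential(rate λ=1/2):
Var(X) = 4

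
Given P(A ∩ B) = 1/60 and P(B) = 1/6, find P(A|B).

P(A|B) = P(A ∩ B) / P(B)
= (1/60) / (1/6)
= 1/10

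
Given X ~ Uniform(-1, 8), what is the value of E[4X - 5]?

For X ~ Uniform(-1, 8):
E[X] = \frac{7}{2}
E[4X - 5] = 4 × E[X] - 5 = 9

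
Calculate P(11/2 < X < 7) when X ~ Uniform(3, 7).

P(11/2 < X < 7) = ∫_{11/2}^{7} f(x) dx
where f(x) = \frac{1}{4}
= \frac{3}{8}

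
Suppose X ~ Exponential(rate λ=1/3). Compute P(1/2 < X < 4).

P(1/2 < X < 4) = ∫_{1/2}^{4} f(x) dx
where f(x) = \frac{e^{- \frac{x}{3}}}{3}
= - \frac{1}{e^{\frac{4}{3}}} + e^{- \frac{1}{6}}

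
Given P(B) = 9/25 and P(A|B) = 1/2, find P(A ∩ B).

By definition, P(A|B) = P(A ∩ B) / P(B)
So P(A ∩ B) = P(A|B) × P(B)
= 1/2 × 9/25
= 9/50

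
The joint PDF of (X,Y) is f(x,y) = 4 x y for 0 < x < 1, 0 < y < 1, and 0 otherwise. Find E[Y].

E[Y] = ∫_0^1 ∫_0^1 y × f(x,y) dx dy
= \frac{2}{3}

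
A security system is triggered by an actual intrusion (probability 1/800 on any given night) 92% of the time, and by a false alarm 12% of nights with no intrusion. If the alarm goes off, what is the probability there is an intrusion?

Let D = the rare event, + = positive/flagged.
P(D) = 1/800
P(+|D) = 92/100 = 23/25
P(+|D') = 12/100 = 3/25
P(+) = P(+|D)P(D) + P(+|D')P(D')
     = \frac{23}{25} × \frac{1}{800} + \frac{3}{25} × \frac{799}{800}
     = \frac{121}{1000}
P(D|+) = P(+|D)P(D)/P(+) = \frac{23}{2420}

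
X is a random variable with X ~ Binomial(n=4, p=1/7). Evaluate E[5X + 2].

For X ~ Binomial(n=4, p=1/7):
E[X] = \frac{4}{7}
E[5X + 2] = 5 × E[X] + 2 = \frac{34}{7}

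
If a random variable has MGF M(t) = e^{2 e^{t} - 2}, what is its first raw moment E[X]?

To find E[X], compute M^(1)(0):
M^(1)(t) = 2 e^{t} e^{2 e^{t} - 2}
M^(1)(0) = 2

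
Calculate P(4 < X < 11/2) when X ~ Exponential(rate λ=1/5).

P(4 < X < 11/2) = ∫_{4}^{11/2} f(x) dx
where f(x) = \frac{e^{- \frac{x}{5}}}{5}
= - \frac{1}{e^{\frac{11}{10}}} + e^{- \frac{4}{5}}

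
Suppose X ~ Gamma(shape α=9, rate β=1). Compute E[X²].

Using the identity E[X²] = Var(X) + (E[X])²:
E[X] = 9
Var(X) = 9
E[X²] = 9 + (9)²
= 90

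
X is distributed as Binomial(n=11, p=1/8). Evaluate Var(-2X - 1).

For X ~ Binomial(n=11, p=1/8):
Var(X) = \frac{77}{64}
Var(-2X - 1) = (-2)² × Var(X) = 4 × \frac{77}{64} = \frac{77}{16}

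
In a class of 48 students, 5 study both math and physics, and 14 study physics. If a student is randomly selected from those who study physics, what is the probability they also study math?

P(A ∩ B) = 5/48
P(B) = 14/48 = 7/24
P(A|B) = P(A ∩ B) / P(B) = (5/48) / (7/24) = 5/14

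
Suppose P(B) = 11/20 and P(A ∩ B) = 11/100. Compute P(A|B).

P(A|B) = P(A ∩ B) / P(B)
= (11/100) / (11/20)
= 1/5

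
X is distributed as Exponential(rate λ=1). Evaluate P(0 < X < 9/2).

P(0 < X < 9/2) = ∫_{0}^{9/2} f(x) dx
where f(x) = e^{- x}
= 1 - e^{- \frac{9}{2}}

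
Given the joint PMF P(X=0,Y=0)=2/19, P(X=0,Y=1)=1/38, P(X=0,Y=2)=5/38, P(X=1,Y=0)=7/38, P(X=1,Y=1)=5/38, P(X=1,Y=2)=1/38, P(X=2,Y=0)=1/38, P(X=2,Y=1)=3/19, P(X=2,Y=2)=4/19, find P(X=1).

P(X=1) = P(X=1,Y=0) + P(X=1,Y=1) + P(X=1,Y=2)
= 7/38 + 5/38 + 1/38
= 13/38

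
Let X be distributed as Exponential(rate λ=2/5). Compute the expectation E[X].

For X ~ Exponential(rate λ=2/5), the expected value is:
E[X] = \frac{5}{2}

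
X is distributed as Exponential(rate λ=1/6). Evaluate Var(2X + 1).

For X ~ Exponential(rate λ=1/6):
Var(X) = 36
Var(2X + 1) = (2)² × Var(X) = 4 × 36 = 144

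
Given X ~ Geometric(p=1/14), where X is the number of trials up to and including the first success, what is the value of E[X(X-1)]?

E[X(X-1)] = E[X² - X] = E[X²] - E[X]
E[X] = 14
E[X²] = Var(X) + (E[X])² = 182 + (14)² = 378
E[X(X-1)] = 378 - 14 = 364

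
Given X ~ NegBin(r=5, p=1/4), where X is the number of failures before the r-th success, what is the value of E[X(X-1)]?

E[X(X-1)] = E[X² - X] = E[X²] - E[X]
E[X] = 15
E[X²] = Var(X) + (E[X])² = 60 + (15)² = 285
E[X(X-1)] = 285 - 15 = 270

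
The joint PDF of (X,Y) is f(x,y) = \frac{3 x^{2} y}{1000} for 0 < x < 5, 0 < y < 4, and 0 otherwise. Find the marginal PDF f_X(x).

f_X(x) = ∫_0^4 f(x,y) dy
= ∫_0^4 \frac{3 x^{2} y}{1000} dy
= \frac{3 x^{2}}{125} for 0 < x < 5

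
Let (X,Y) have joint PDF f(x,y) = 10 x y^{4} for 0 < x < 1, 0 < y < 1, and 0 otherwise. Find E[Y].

E[Y] = ∫_0^1 ∫_0^1 y × f(x,y) dx dy
= \frac{5}{6}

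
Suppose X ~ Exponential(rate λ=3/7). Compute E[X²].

Using the identity E[X²] = Var(X) + (E[X])²:
E[X] = \frac{7}{3}
Var(X) = \frac{49}{9}
E[X²] = \frac{49}{9} + (\frac{7}{3})²
= \frac{98}{9}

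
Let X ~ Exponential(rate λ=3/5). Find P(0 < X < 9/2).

P(0 < X < 9/2) = ∫_{0}^{9/2} f(x) dx
where f(x) = \frac{3 e^{- \frac{3 x}{5}}}{5}
= 1 - e^{- \frac{27}{10}}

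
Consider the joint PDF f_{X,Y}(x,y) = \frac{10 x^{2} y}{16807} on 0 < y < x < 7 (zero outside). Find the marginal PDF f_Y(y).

f_Y(y) = ∫_y^7 \frac{10 x^{2} y}{16807} dx = \frac{10 y \left(343 - y^{3}\right)}{50421}
for 0 < y < 7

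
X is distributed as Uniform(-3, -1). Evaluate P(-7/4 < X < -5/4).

P(-7/4 < X < -5/4) = ∫_{-7/4}^{-5/4} f(x) dx
where f(x) = \frac{1}{2}
= \frac{1}{4}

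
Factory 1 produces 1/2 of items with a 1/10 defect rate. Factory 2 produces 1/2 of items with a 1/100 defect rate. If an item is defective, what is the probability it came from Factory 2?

Using Bayes' theorem:
P(F1) = 1/2, P(D|F1) = 1/10
P(F2) = 1/2, P(D|F2) = 1/100
P(D) = P(D|F1)P(F1) + P(D|F2)P(F2)
     = \frac{11}{200}
P(F2|D) = P(D|F2)P(F2) / P(D)
= \frac{1}{11}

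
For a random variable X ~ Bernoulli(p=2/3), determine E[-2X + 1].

For X ~ Bernoulli(p=2/3):
E[X] = \frac{2}{3}
E[-2X + 1] = -2 × E[X] + 1 = - \frac{1}{3}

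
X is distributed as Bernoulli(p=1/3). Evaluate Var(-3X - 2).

For X ~ Bernoulli(p=1/3):
Var(X) = \frac{2}{9}
Var(-3X - 2) = (-3)² × Var(X) = 9 × \frac{2}{9} = 2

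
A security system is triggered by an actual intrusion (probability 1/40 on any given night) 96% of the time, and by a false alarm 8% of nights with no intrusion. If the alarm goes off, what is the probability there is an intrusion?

Let D = the rare event, + = positive/flagged.
P(D) = 1/40
P(+|D) = 96/100 = 24/25
P(+|D') = 8/100 = 2/25
P(+) = P(+|D)P(D) + P(+|D')P(D')
     = \frac{24}{25} × \frac{1}{40} + \frac{2}{25} × \frac{39}{40}
     = \frac{51}{500}
P(D|+) = P(+|D)P(D)/P(+) = \frac{4}{17}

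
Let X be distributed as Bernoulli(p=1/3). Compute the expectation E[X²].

Using the identity E[X²] = Var(X) + (E[X])²:
E[X] = \frac{1}{3}
Var(X) = \frac{2}{9}
E[X²] = \frac{2}{9} + (\frac{1}{3})²
= \frac{1}{3}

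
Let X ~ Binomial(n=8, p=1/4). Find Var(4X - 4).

For X ~ Binomial(n=8, p=1/4):
Var(X) = \frac{3}{2}
Var(4X - 4) = (4)² × Var(X) = 16 × \frac{3}{2} = 24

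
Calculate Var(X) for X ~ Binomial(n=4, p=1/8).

For X ~ Binomial(n=4, p=1/8):
Var(X) = \frac{7}{16}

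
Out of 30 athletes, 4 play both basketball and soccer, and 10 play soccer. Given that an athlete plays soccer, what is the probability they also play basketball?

P(A ∩ B) = 4/30 = 2/15
P(B) = 10/30 = 1/3
P(A|B) = P(A ∩ B) / P(B) = (2/15) / (1/3) = 2/5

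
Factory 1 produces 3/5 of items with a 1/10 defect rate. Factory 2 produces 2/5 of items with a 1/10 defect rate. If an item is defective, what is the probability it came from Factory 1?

Using Bayes' theorem:
P(F1) = 3/5, P(D|F1) = 1/10
P(F2) = 2/5, P(D|F2) = 1/10
P(D) = P(D|F1)P(F1) + P(D|F2)P(F2)
     = \frac{1}{10}
P(F1|D) = P(D|F1)P(F1) / P(D)
= \frac{3}{5}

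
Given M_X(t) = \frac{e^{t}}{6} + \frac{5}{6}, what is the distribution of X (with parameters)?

The MGF M(t) = \frac{e^{t}}{6} + \frac{5}{6} is the standard form for the Bernoulli distribution.
Comparing with the known MGF formula identifies: Bernoulli(p=1/6)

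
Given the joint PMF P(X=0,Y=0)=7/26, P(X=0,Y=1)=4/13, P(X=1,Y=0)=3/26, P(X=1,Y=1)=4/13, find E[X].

First find marginal of X:
P(X=0) = 15/26
P(X=1) = 11/26
E[X] = 0 × 15/26 + 1 × 11/26 = 11/26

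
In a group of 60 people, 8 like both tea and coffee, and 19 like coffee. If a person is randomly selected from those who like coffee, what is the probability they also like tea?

P(A ∩ B) = 8/60 = 2/15
P(B) = 19/60
P(A|B) = P(A ∩ B) / P(B) = (2/15) / (19/60) = 8/19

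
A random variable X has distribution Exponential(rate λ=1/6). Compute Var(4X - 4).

For X ~ Exponential(rate λ=1/6):
Var(X) = 36
Var(4X - 4) = (4)² × Var(X) = 16 × 36 = 576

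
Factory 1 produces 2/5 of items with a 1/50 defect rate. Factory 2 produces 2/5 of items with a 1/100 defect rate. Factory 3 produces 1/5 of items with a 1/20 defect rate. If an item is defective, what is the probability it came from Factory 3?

Using Bayes' theorem:
P(F1) = 2/5, P(D|F1) = 1/50
P(F2) = 2/5, P(D|F2) = 1/100
P(F3) = 1/5, P(D|F3) = 1/20
P(D) = P(D|F1)P(F1) + P(D|F2)P(F2) + P(D|F3)P(F3)
     = \frac{11}{500}
P(F3|D) = P(D|F3)P(F3) / P(D)
= \frac{5}{11}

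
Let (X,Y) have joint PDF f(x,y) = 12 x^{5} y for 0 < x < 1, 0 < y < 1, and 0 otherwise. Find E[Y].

E[Y] = ∫_0^1 ∫_0^1 y × f(x,y) dx dy
= \frac{2}{3}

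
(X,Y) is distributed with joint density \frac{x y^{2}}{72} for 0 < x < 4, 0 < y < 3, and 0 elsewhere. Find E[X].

f_X(x) = ∫_0^3 \frac{x y^{2}}{72} dy = \frac{x}{8}
E[X] = ∫_0^4 x × (\frac{x}{8}) dx = \frac{8}{3}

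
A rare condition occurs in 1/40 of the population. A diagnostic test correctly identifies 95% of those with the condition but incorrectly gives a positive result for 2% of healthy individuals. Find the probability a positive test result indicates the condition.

Let D = the rare event, + = positive/flagged.
P(D) = 1/40
P(+|D) = 95/100 = 19/20
P(+|D') = 2/100 = 1/50
P(+) = P(+|D)P(D) + P(+|D')P(D')
     = \frac{19}{20} × \frac{1}{40} + \frac{1}{50} × \frac{39}{40}
     = \frac{173}{4000}
P(D|+) = P(+|D)P(D)/P(+) = \frac{95}{173}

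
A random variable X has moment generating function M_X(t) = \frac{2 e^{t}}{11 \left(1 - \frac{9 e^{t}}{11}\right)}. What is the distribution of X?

The MGF M(t) = \frac{2 e^{t}}{11 \left(1 - \frac{9 e^{t}}{11}\right)} is the standard form for the Geometric distribution.
Comparing with the known MGF formula identifies: Geometric(p=2/11), X = trial number of first success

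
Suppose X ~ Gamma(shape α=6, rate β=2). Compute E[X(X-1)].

E[X(X-1)] = E[X² - X] = E[X²] - E[X]
E[X] = 3
E[X²] = Var(X) + (E[X])² = \frac{3}{2} + (3)² = \frac{21}{2}
E[X(X-1)] = \frac{21}{2} - 3 = \frac{15}{2}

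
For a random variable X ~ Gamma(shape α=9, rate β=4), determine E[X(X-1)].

E[X(X-1)] = E[X² - X] = E[X²] - E[X]
E[X] = \frac{9}{4}
E[X²] = Var(X) + (E[X])² = \frac{9}{16} + (\frac{9}{4})² = \frac{45}{8}
E[X(X-1)] = \frac{45}{8} - \frac{9}{4} = \frac{27}{8}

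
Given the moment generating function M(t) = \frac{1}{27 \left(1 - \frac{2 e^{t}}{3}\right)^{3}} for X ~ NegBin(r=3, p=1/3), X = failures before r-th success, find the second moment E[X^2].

To find E[X^2], compute M^(2)(0):
M^(1)(t) = \frac{2 e^{t}}{27 \left(1 - \frac{2 e^{t}}{3}\right)^{4}}
M^(2)(t) = \frac{2 e^{t}}{27 \left(1 - \frac{2 e^{t}}{3}\right)^{4}} + \frac{16 e^{2 t}}{81 \left(1 - \frac{2 e^{t}}{3}\right)^{5}}
M^(2)(0) = 54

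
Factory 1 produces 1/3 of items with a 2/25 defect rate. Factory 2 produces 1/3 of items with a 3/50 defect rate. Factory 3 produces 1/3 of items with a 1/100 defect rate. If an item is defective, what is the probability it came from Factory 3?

Using Bayes' theorem:
P(F1) = 1/3, P(D|F1) = 2/25
P(F2) = 1/3, P(D|F2) = 3/50
P(F3) = 1/3, P(D|F3) = 1/100
P(D) = P(D|F1)P(F1) + P(D|F2)P(F2) + P(D|F3)P(F3)
     = \frac{1}{20}
P(F3|D) = P(D|F3)P(F3) / P(D)
= \frac{1}{15}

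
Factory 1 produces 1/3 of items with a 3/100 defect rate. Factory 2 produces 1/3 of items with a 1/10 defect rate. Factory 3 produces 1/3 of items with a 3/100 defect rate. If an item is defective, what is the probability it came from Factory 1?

Using Bayes' theorem:
P(F1) = 1/3, P(D|F1) = 3/100
P(F2) = 1/3, P(D|F2) = 1/10
P(F3) = 1/3, P(D|F3) = 3/100
P(D) = P(D|F1)P(F1) + P(D|F2)P(F2) + P(D|F3)P(F3)
     = \frac{4}{75}
P(F1|D) = P(D|F1)P(F1) / P(D)
= \frac{3}{16}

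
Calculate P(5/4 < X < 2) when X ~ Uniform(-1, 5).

P(5/4 < X < 2) = ∫_{5/4}^{2} f(x) dx
where f(x) = \frac{1}{6}
= \frac{1}{8}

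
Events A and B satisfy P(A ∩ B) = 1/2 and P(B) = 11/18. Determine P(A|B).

P(A|B) = P(A ∩ B) / P(B)
= (1/2) / (11/18)
= 9/11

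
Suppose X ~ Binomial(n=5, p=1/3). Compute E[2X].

For X ~ Binomial(n=5, p=1/3):
E[X] = \frac{5}{3}
E[2X] = 2 × E[X] + 0 = \frac{10}{3}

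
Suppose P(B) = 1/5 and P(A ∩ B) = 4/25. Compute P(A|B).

P(A|B) = P(A ∩ B) / P(B)
= (4/25) / (1/5)
= 4/5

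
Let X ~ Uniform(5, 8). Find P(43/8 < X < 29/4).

P(43/8 < X < 29/4) = ∫_{43/8}^{29/4} f(x) dx
where f(x) = \frac{1}{3}
= \frac{5}{8}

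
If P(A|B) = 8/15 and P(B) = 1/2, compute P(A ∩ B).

By definition, P(A|B) = P(A ∩ B) / P(B)
So P(A ∩ B) = P(A|B) × P(B)
= 8/15 × 1/2
= 4/15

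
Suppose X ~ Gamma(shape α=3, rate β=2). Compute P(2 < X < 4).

P(2 < X < 4) = ∫_{2}^{4} f(x) dx
where f(x) = 4 x^{2} e^{- 2 x}
= \frac{-41 + 13 e^{4}}{e^{8}}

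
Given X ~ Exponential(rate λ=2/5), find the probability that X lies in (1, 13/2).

P(1 < X < 13/2) = ∫_{1}^{13/2} f(x) dx
where f(x) = \frac{2 e^{- \frac{2 x}{5}}}{5}
= - \frac{1 - e^{\frac{11}{5}}}{e^{\frac{13}{5}}}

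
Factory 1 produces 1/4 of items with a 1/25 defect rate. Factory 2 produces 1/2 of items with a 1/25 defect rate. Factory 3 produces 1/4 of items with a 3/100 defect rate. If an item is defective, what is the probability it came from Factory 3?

Using Bayes' theorem:
P(F1) = 1/4, P(D|F1) = 1/25
P(F2) = 1/2, P(D|F2) = 1/25
P(F3) = 1/4, P(D|F3) = 3/100
P(D) = P(D|F1)P(F1) + P(D|F2)P(F2) + P(D|F3)P(F3)
     = \frac{3}{80}
P(F3|D) = P(D|F3)P(F3) / P(D)
= \frac{1}{5}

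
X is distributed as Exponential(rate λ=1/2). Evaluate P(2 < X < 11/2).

P(2 < X < 11/2) = ∫_{2}^{11/2} f(x) dx
where f(x) = \frac{e^{- \frac{x}{2}}}{2}
= - \frac{1}{e^{\frac{11}{4}}} + e^{-1}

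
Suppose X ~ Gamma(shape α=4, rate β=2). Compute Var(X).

For X ~ Gamma(shape α=4, rate β=2):
Var(X) = 1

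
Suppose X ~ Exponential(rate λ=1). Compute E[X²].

Using the identity E[X²] = Var(X) + (E[X])²:
E[X] = 1
Var(X) = 1
E[X²] = 1 + (1)²
= 2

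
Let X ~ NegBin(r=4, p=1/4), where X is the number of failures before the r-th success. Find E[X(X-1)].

E[X(X-1)] = E[X² - X] = E[X²] - E[X]
E[X] = 12
E[X²] = Var(X) + (E[X])² = 48 + (12)² = 192
E[X(X-1)] = 192 - 12 = 180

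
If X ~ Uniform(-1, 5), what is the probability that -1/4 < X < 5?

P(-1/4 < X < 5) = ∫_{-1/4}^{5} f(x) dx
where f(x) = \frac{1}{6}
= \frac{7}{8}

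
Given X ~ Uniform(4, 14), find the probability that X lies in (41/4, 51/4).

P(41/4 < X < 51/4) = ∫_{41/4}^{51/4} f(x) dx
where f(x) = \frac{1}{10}
= \frac{1}{4}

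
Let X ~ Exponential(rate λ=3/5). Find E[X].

For X ~ Exponential(rate λ=3/5), the expected value is:
E[X] = \frac{5}{3}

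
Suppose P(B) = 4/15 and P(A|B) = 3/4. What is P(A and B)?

By definition, P(A|B) = P(A ∩ B) / P(B)
So P(A ∩ B) = P(A|B) × P(B)
= 3/4 × 4/15
= 1/5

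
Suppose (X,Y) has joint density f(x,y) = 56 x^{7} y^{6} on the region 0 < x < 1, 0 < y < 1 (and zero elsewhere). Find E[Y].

E[Y] = ∫_0^1 ∫_0^1 y × f(x,y) dx dy
= \frac{7}{8}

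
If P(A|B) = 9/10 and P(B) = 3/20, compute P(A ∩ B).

By definition, P(A|B) = P(A ∩ B) / P(B)
So P(A ∩ B) = P(A|B) × P(B)
= 9/10 × 3/20
= 27/200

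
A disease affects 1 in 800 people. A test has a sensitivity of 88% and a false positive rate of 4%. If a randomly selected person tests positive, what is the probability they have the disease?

Let D = the rare event, + = positive/flagged.
P(D) = 1/800
P(+|D) = 88/100 = 22/25
P(+|D') = 4/100 = 1/25
P(+) = P(+|D)P(D) + P(+|D')P(D')
     = \frac{22}{25} × \frac{1}{800} + \frac{1}{25} × \frac{799}{800}
     = \frac{821}{20000}
P(D|+) = P(+|D)P(D)/P(+) = \frac{22}{821}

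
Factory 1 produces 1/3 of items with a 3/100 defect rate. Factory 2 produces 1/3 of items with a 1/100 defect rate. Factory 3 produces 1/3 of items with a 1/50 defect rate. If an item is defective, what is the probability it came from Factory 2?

Using Bayes' theorem:
P(F1) = 1/3, P(D|F1) = 3/100
P(F2) = 1/3, P(D|F2) = 1/100
P(F3) = 1/3, P(D|F3) = 1/50
P(D) = P(D|F1)P(F1) + P(D|F2)P(F2) + P(D|F3)P(F3)
     = \frac{1}{50}
P(F2|D) = P(D|F2)P(F2) / P(D)
= \frac{1}{6}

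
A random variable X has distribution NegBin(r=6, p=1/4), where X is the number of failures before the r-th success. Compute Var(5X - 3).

For X ~ NegBin(r=6, p=1/4), where X is the number of failures before the r-th success:
Var(X) = 72
Var(5X - 3) = (5)² × Var(X) = 25 × 72 = 1800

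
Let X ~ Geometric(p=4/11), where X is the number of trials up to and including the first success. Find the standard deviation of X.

For X ~ Geometric(p=4/11), where X is the number of trials up to and including the first success:
Var(X) = \frac{77}{16}
SD(X) = √(Var(X)) = √(\frac{77}{16}) = \frac{\sqrt{77}}{4}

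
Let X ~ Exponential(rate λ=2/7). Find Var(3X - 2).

For X ~ Exponential(rate λ=2/7):
Var(X) = \frac{49}{4}
Var(3X - 2) = (3)² × Var(X) = 9 × \frac{49}{4} = \frac{441}{4}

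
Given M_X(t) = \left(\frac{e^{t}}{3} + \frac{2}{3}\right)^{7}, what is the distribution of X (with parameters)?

The MGF M(t) = \left(\frac{e^{t}}{3} + \frac{2}{3}\right)^{7} is the standard form for the Binomial distribution.
Comparing with the known MGF formula identifies: Binomial(n=7, p=1/3)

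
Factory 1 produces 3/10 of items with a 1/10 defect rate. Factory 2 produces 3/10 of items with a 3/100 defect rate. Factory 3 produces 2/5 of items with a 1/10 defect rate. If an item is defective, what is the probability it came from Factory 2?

Using Bayes' theorem:
P(F1) = 3/10, P(D|F1) = 1/10
P(F2) = 3/10, P(D|F2) = 3/100
P(F3) = 2/5, P(D|F3) = 1/10
P(D) = P(D|F1)P(F1) + P(D|F2)P(F2) + P(D|F3)P(F3)
     = \frac{79}{1000}
P(F2|D) = P(D|F2)P(F2) / P(D)
= \frac{9}{79}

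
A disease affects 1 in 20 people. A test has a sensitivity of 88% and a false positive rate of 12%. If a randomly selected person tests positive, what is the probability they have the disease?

Let D = the rare event, + = positive/flagged.
P(D) = 1/20
P(+|D) = 88/100 = 22/25
P(+|D') = 12/100 = 3/25
P(+) = P(+|D)P(D) + P(+|D')P(D')
     = \frac{22}{25} × \frac{1}{20} + \frac{3}{25} × \frac{19}{20}
     = \frac{79}{500}
P(D|+) = P(+|D)P(D)/P(+) = \frac{22}{79}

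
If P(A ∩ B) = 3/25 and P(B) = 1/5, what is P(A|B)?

P(A|B) = P(A ∩ B) / P(B)
= (3/25) / (1/5)
= 3/5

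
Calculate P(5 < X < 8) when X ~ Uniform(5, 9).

P(5 < X < 8) = ∫_{5}^{8} f(x) dx
where f(x) = \frac{1}{4}
= \frac{3}{4}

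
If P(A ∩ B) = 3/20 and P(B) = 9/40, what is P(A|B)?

P(A|B) = P(A ∩ B) / P(B)
= (3/20) / (9/40)
= 2/3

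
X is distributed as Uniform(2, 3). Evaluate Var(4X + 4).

For X ~ Uniform(2, 3):
Var(X) = \frac{1}{12}
Var(4X + 4) = (4)² × Var(X) = 16 × \frac{1}{12} = \frac{4}{3}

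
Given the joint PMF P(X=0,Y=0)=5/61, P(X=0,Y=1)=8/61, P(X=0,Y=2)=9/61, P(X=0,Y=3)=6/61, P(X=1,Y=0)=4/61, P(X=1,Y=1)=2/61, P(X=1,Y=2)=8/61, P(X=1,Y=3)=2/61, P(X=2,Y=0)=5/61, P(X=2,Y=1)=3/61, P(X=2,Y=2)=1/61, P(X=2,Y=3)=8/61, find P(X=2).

P(X=2) = P(X=2,Y=0) + P(X=2,Y=1) + P(X=2,Y=2) + P(X=2,Y=3)
= 5/61 + 3/61 + 1/61 + 8/61
= 17/61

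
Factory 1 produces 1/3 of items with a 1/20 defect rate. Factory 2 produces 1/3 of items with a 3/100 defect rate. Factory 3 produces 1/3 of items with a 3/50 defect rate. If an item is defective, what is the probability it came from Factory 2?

Using Bayes' theorem:
P(F1) = 1/3, P(D|F1) = 1/20
P(F2) = 1/3, P(D|F2) = 3/100
P(F3) = 1/3, P(D|F3) = 3/50
P(D) = P(D|F1)P(F1) + P(D|F2)P(F2) + P(D|F3)P(F3)
     = \frac{7}{150}
P(F2|D) = P(D|F2)P(F2) / P(D)
= \frac{3}{14}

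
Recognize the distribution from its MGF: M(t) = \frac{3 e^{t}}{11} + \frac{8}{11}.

The MGF M(t) = \frac{3 e^{t}}{11} + \frac{8}{11} is the standard form for the Bernoulli distribution.
Comparing with the known MGF formula identifies: Bernoulli(p=3/11)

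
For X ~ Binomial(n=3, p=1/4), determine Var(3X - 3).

For X ~ Binomial(n=3, p=1/4):
Var(X) = \frac{9}{16}
Var(3X - 3) = (3)² × Var(X) = 9 × \frac{9}{16} = \frac{81}{16}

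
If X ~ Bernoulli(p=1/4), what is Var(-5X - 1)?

For X ~ Bernoulli(p=1/4):
Var(X) = \frac{3}{16}
Var(-5X - 1) = (-5)² × Var(X) = 25 × \frac{3}{16} = \frac{75}{16}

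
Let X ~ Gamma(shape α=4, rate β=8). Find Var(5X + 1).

For X ~ Gamma(shape α=4, rate β=8):
Var(X) = \frac{1}{16}
Var(5X + 1) = (5)² × Var(X) = 25 × \frac{1}{16} = \frac{25}{16}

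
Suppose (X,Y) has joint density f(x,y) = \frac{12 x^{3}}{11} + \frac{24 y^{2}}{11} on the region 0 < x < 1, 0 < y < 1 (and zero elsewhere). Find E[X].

E[X] = ∫_0^1 ∫_0^1 x × f(x,y) dy dx
= ∫_0^1 ∫_0^1 x × (\frac{12 x^{3}}{11} + \frac{24 y^{2}}{11}) dy dx
= \frac{32}{55}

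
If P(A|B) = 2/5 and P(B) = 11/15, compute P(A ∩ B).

By definition, P(A|B) = P(A ∩ B) / P(B)
So P(A ∩ B) = P(A|B) × P(B)
= 2/5 × 11/15
= 22/75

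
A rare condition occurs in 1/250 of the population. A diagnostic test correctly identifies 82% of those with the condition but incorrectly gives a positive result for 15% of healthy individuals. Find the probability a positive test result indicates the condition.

Let D = the rare event, + = positive/flagged.
P(D) = 1/250
P(+|D) = 82/100 = 41/50
P(+|D') = 15/100 = 3/20
P(+) = P(+|D)P(D) + P(+|D')P(D')
     = \frac{41}{50} × \frac{1}{250} + \frac{3}{20} × \frac{249}{250}
     = \frac{3817}{25000}
P(D|+) = P(+|D)P(D)/P(+) = \frac{82}{3817}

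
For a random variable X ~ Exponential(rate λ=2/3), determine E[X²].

Using the identity E[X²] = Var(X) + (E[X])²:
E[X] = \frac{3}{2}
Var(X) = \frac{9}{4}
E[X²] = \frac{9}{4} + (\frac{3}{2})²
= \frac{9}{2}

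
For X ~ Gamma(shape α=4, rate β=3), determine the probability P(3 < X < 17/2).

P(3 < X < 17/2) = ∫_{3}^{17/2} f(x) dx
where f(x) = \frac{27 x^{3} e^{- 3 x}}{2}
= - \frac{49843}{16 e^{\frac{51}{2}}} + \frac{172}{e^{9}}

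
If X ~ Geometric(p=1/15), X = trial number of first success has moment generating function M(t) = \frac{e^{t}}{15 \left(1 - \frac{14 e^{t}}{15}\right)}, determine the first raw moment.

To find E[X], compute M^(1)(0):
M^(1)(t) = \frac{e^{t}}{15 \left(1 - \frac{14 e^{t}}{15}\right)} + \frac{14 e^{2 t}}{225 \left(1 - \frac{14 e^{t}}{15}\right)^{2}}
M^(1)(0) = 15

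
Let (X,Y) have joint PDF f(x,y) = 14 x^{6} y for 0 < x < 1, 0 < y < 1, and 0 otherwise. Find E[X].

E[X] = ∫_0^1 ∫_0^1 x × f(x,y) dy dx
= ∫_0^1 ∫_0^1 x × (14 x^{6} y) dy dx
= \frac{7}{8}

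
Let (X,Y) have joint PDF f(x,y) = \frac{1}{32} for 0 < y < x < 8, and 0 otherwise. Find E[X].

f_X(x) = ∫_0^x \frac{1}{32} dy = \frac{x}{32}
E[X] = ∫_0^8 x × (\frac{x}{32}) dx = \frac{16}{3}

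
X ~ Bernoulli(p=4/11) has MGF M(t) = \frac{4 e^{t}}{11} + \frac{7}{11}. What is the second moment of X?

To find E[X^2], compute M^(2)(0):
M^(1)(t) = \frac{4 e^{t}}{11}
M^(2)(t) = \frac{4 e^{t}}{11}
M^(2)(0) = \frac{4}{11}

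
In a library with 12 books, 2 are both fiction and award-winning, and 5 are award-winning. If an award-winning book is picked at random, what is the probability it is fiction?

P(A ∩ B) = 2/12 = 1/6
P(B) = 5/12
P(A|B) = P(A ∩ B) / P(B) = (1/6) / (5/12) = 2/5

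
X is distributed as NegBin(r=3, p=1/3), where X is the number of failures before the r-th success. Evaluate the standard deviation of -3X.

For X ~ NegBin(r=3, p=1/3), where X is the number of failures before the r-th success:
Var(X) = 18
SD(X) = √(Var(X)) = √(18) = 3 \sqrt{2}
SD(-3X) = |-3| × SD(X) = 3 × 3 \sqrt{2} = 9 \sqrt{2}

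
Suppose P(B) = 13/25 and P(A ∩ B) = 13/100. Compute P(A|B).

P(A|B) = P(A ∩ B) / P(B)
= (13/100) / (13/25)
= 1/4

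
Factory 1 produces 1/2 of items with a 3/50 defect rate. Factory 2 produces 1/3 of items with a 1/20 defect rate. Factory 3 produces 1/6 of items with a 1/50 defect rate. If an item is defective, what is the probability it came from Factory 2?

Using Bayes' theorem:
P(F1) = 1/2, P(D|F1) = 3/50
P(F2) = 1/3, P(D|F2) = 1/20
P(F3) = 1/6, P(D|F3) = 1/50
P(D) = P(D|F1)P(F1) + P(D|F2)P(F2) + P(D|F3)P(F3)
     = \frac{1}{20}
P(F2|D) = P(D|F2)P(F2) / P(D)
= \frac{1}{3}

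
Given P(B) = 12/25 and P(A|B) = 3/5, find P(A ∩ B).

By definition, P(A|B) = P(A ∩ B) / P(B)
So P(A ∩ B) = P(A|B) × P(B)
= 3/5 × 12/25
= 36/125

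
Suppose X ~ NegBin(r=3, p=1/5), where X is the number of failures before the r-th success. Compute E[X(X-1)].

E[X(X-1)] = E[X² - X] = E[X²] - E[X]
E[X] = 12
E[X²] = Var(X) + (E[X])² = 60 + (12)² = 204
E[X(X-1)] = 204 - 12 = 192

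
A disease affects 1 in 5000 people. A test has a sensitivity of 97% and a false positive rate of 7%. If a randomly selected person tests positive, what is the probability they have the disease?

Let D = the rare event, + = positive/flagged.
P(D) = 1/5000
P(+|D) = 97/100
P(+|D') = 7/100
P(+) = P(+|D)P(D) + P(+|D')P(D')
     = \frac{97}{100} × \frac{1}{5000} + \frac{7}{100} × \frac{4999}{5000}
     = \frac{3509}{50000}
P(D|+) = P(+|D)P(D)/P(+) = \frac{97}{35090}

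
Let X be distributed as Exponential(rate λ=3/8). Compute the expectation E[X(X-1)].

E[X(X-1)] = E[X² - X] = E[X²] - E[X]
E[X] = \frac{8}{3}
E[X²] = Var(X) + (E[X])² = \frac{64}{9} + (\frac{8}{3})² = \frac{128}{9}
E[X(X-1)] = \frac{128}{9} - \frac{8}{3} = \frac{104}{9}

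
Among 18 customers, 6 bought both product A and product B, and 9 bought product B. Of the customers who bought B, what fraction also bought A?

P(A ∩ B) = 6/18 = 1/3
P(B) = 9/18 = 1/2
P(A|B) = P(A ∩ B) / P(B) = (1/3) / (1/2) = 2/3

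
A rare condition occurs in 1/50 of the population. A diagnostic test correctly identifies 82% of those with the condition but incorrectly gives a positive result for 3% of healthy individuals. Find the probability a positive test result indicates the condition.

Let D = the rare event, + = positive/flagged.
P(D) = 1/50
P(+|D) = 82/100 = 41/50
P(+|D') = 3/100
P(+) = P(+|D)P(D) + P(+|D')P(D')
     = \frac{41}{50} × \frac{1}{50} + \frac{3}{100} × \frac{49}{50}
     = \frac{229}{5000}
P(D|+) = P(+|D)P(D)/P(+) = \frac{82}{229}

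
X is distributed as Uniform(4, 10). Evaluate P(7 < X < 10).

P(7 < X < 10) = ∫_{7}^{10} f(x) dx
where f(x) = \frac{1}{6}
= \frac{1}{2}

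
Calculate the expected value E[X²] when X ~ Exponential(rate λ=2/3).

Using the identity E[X²] = Var(X) + (E[X])²:
E[X] = \frac{3}{2}
Var(X) = \frac{9}{4}
E[X²] = \frac{9}{4} + (\frac{3}{2})²
= \frac{9}{2}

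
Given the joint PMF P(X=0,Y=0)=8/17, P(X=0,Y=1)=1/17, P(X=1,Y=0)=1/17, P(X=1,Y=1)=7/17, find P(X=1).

P(X=1) = P(X=1,Y=0) + P(X=1,Y=1)
= 1/17 + 7/17
= 8/17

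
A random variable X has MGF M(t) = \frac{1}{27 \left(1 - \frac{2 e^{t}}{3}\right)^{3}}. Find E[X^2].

To find E[X^2], compute M^(2)(0):
M^(1)(t) = \frac{2 e^{t}}{27 \left(1 - \frac{2 e^{t}}{3}\right)^{4}}
M^(2)(t) = \frac{2 e^{t}}{27 \left(1 - \frac{2 e^{t}}{3}\right)^{4}} + \frac{16 e^{2 t}}{81 \left(1 - \frac{2 e^{t}}{3}\right)^{5}}
M^(2)(0) = 54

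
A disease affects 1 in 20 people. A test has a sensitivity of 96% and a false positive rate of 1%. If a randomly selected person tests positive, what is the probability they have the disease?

Let D = the rare event, + = positive/flagged.
P(D) = 1/20
P(+|D) = 96/100 = 24/25
P(+|D') = 1/100
P(+) = P(+|D)P(D) + P(+|D')P(D')
     = \frac{24}{25} × \frac{1}{20} + \frac{1}{100} × \frac{19}{20}
     = \frac{23}{400}
P(D|+) = P(+|D)P(D)/P(+) = \frac{96}{115}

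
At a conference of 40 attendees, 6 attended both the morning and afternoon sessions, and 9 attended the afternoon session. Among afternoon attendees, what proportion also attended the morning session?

P(A ∩ B) = 6/40 = 3/20
P(B) = 9/40
P(A|B) = P(A ∩ B) / P(B) = (3/20) / (9/40) = 2/3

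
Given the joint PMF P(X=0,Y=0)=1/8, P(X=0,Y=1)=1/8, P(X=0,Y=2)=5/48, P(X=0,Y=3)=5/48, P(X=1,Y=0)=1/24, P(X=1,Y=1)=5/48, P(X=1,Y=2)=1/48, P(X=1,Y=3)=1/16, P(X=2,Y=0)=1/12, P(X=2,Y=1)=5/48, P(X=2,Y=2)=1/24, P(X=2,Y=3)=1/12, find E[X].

First find marginal of X:
P(X=0) = 11/24
P(X=1) = 11/48
P(X=2) = 5/16
E[X] = 0 × 11/24 + 1 × 11/48 + 2 × 5/16 = 41/48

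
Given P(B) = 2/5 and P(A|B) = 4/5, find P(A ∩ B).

By definition, P(A|B) = P(A ∩ B) / P(B)
So P(A ∩ B) = P(A|B) × P(B)
= 4/5 × 2/5
= 8/25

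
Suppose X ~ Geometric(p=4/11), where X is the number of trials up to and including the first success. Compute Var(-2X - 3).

For X ~ Geometric(p=4/11), where X is the number of trials up to and including the first success:
Var(X) = \frac{77}{16}
Var(-2X - 3) = (-2)² × Var(X) = 4 × \frac{77}{16} = \frac{77}{4}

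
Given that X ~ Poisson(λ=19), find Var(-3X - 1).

For X ~ Poisson(λ=19):
Var(X) = 19
Var(-3X - 1) = (-3)² × Var(X) = 9 × 19 = 171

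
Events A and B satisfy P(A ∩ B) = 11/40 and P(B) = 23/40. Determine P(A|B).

P(A|B) = P(A ∩ B) / P(B)
= (11/40) / (23/40)
= 11/23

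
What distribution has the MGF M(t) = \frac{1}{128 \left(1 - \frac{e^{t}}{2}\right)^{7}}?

The MGF M(t) = \frac{1}{128 \left(1 - \frac{e^{t}}{2}\right)^{7}} is the standard form for the NegativeBinomial distribution.
Comparing with the known MGF formula identifies: NegBin(r=7, p=1/2), X = failures before r-th success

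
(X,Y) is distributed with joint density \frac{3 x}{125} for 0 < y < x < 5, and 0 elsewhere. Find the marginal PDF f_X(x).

f_X(x) = ∫_0^x \frac{3 x}{125} dy = \frac{3 x^{2}}{125}
for 0 < x < 5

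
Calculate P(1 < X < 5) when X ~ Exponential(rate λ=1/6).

P(1 < X < 5) = ∫_{1}^{5} f(x) dx
where f(x) = \frac{e^{- \frac{x}{6}}}{6}
= - \frac{1 - e^{\frac{2}{3}}}{e^{\frac{5}{6}}}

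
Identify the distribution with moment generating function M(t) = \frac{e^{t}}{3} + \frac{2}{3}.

The MGF M(t) = \frac{e^{t}}{3} + \frac{2}{3} is the standard form for the Bernoulli distribution.
Comparing with the known MGF formula identifies: Bernoulli(p=1/3)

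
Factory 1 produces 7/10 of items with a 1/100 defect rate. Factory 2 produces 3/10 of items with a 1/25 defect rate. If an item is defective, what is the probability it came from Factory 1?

Using Bayes' theorem:
P(F1) = 7/10, P(D|F1) = 1/100
P(F2) = 3/10, P(D|F2) = 1/25
P(D) = P(D|F1)P(F1) + P(D|F2)P(F2)
     = \frac{19}{1000}
P(F1|D) = P(D|F1)P(F1) / P(D)
= \frac{7}{19}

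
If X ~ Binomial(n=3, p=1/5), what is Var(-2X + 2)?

For X ~ Binomial(n=3, p=1/5):
Var(X) = \frac{12}{25}
Var(-2X + 2) = (-2)² × Var(X) = 4 × \frac{12}{25} = \frac{48}{25}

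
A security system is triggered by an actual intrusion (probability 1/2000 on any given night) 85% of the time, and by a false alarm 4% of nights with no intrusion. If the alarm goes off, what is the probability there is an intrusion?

Let D = the rare event, + = positive/flagged.
P(D) = 1/2000
P(+|D) = 85/100 = 17/20
P(+|D') = 4/100 = 1/25
P(+) = P(+|D)P(D) + P(+|D')P(D')
     = \frac{17}{20} × \frac{1}{2000} + \frac{1}{25} × \frac{1999}{2000}
     = \frac{8081}{200000}
P(D|+) = P(+|D)P(D)/P(+) = \frac{85}{8081}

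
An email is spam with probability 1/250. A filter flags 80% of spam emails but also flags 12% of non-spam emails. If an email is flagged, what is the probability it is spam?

Let D = the rare event, + = positive/flagged.
P(D) = 1/250
P(+|D) = 80/100 = 4/5
P(+|D') = 12/100 = 3/25
P(+) = P(+|D)P(D) + P(+|D')P(D')
     = \frac{4}{5} × \frac{1}{250} + \frac{3}{25} × \frac{249}{250}
     = \frac{767}{6250}
P(D|+) = P(+|D)P(D)/P(+) = \frac{20}{767}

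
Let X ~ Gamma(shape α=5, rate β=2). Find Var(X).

For X ~ Gamma(shape α=5, rate β=2):
Var(X) = \frac{5}{4}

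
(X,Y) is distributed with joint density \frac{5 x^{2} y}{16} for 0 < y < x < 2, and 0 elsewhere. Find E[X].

f_X(x) = ∫_0^x \frac{5 x^{2} y}{16} dy = \frac{5 x^{4}}{32}
E[X] = ∫_0^2 x × (\frac{5 x^{4}}{32}) dx = \frac{5}{3}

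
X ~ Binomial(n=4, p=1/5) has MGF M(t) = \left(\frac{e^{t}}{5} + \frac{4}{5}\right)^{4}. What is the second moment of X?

To find E[X^2], compute M^(2)(0):
M^(1)(t) = \frac{4 \left(\frac{e^{t}}{5} + \frac{4}{5}\right)^{3} e^{t}}{5}
M^(2)(t) = \frac{4 \left(\frac{e^{t}}{5} + \frac{4}{5}\right)^{3} e^{t}}{5} + \frac{12 \left(\frac{e^{t}}{5} + \frac{4}{5}\right)^{2} e^{2 t}}{25}
M^(2)(0) = \frac{32}{25}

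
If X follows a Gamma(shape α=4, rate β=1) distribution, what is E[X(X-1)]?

E[X(X-1)] = E[X² - X] = E[X²] - E[X]
E[X] = 4
E[X²] = Var(X) + (E[X])² = 4 + (4)² = 20
E[X(X-1)] = 20 - 4 = 16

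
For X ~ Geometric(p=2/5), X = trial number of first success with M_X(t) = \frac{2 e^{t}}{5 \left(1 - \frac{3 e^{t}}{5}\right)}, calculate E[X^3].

To find E[X^3], compute M^(3)(0):
M^(1)(t) = \frac{2 e^{t}}{5 \left(1 - \frac{3 e^{t}}{5}\right)} + \frac{6 e^{2 t}}{25 \left(1 - \frac{3 e^{t}}{5}\right)^{2}}
M^(2)(t) = \frac{2 e^{t}}{5 \left(1 - \frac{3 e^{t}}{5}\right)} + \frac{18 e^{2 t}}{25 \left(1 - \frac{3 e^{t}}{5}\right)^{2}} + \frac{36 e^{3 t}}{125 \left(1 - \frac{3 e^{t}}{5}\right)^{3}}
M^(3)(t) = \frac{2 e^{t}}{5 \left(1 - \frac{3 e^{t}}{5}\right)} + \frac{42 e^{2 t}}{25 \left(1 - \frac{3 e^{t}}{5}\right)^{2}} + \frac{216 e^{3 t}}{125 \left(1 - \frac{3 e^{t}}{5}\right)^{3}} + \frac{324 e^{4 t}}{625 \left(1 - \frac{3 e^{t}}{5}\right)^{4}}
M^(3)(0) = \frac{235}{4}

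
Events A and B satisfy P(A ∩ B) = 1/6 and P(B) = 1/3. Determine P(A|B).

P(A|B) = P(A ∩ B) / P(B)
= (1/6) / (1/3)
= 1/2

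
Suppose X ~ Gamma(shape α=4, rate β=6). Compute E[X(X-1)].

E[X(X-1)] = E[X² - X] = E[X²] - E[X]
E[X] = \frac{2}{3}
E[X²] = Var(X) + (E[X])² = \frac{1}{9} + (\frac{2}{3})² = \frac{5}{9}
E[X(X-1)] = \frac{5}{9} - \frac{2}{3} = - \frac{1}{9}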